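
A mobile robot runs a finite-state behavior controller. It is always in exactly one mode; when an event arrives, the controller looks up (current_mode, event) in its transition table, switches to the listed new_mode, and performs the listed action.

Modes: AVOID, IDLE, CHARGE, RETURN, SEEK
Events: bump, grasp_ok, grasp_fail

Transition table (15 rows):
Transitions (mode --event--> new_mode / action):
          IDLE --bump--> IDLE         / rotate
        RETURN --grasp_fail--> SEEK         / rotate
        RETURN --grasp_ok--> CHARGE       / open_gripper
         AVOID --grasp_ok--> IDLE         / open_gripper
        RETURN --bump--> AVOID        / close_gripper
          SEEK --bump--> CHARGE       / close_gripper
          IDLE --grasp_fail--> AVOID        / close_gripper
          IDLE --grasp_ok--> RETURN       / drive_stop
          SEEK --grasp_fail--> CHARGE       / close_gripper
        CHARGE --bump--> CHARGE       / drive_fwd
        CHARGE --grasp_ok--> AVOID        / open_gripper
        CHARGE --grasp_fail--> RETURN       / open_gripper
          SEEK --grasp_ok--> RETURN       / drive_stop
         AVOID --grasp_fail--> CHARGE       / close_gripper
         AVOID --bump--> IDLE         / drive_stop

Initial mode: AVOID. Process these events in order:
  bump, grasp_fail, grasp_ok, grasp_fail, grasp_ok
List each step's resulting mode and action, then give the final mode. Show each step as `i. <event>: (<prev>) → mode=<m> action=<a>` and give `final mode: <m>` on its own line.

1. bump: (AVOID) → mode=IDLE action=drive_stop
2. grasp_fail: (IDLE) → mode=AVOID action=close_gripper
3. grasp_ok: (AVOID) → mode=IDLE action=open_gripper
4. grasp_fail: (IDLE) → mode=AVOID action=close_gripper
5. grasp_ok: (AVOID) → mode=IDLE action=open_gripper

final mode: IDLE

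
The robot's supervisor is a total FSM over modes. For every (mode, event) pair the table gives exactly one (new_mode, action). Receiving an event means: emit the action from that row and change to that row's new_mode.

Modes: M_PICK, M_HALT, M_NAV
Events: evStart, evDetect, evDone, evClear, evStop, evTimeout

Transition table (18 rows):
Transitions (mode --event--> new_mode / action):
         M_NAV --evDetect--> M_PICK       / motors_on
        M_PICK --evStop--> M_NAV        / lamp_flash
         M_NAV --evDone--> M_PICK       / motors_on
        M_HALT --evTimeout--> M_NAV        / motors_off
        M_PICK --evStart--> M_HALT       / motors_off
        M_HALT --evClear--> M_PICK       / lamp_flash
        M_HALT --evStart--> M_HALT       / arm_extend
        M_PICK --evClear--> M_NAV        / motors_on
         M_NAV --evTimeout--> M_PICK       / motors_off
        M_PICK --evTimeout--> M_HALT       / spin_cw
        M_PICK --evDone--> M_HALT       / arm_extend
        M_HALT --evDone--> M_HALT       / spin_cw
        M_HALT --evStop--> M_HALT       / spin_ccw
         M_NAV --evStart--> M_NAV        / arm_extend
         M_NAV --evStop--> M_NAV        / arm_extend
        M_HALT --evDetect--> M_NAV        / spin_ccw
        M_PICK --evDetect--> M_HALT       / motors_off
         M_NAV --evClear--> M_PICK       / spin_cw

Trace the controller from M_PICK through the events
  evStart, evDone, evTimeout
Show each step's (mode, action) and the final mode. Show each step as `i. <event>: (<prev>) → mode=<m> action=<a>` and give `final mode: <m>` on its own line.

1. evStart: (M_PICK) → mode=M_HALT action=motors_off
2. evDone: (M_HALT) → mode=M_HALT action=spin_cw
3. evTimeout: (M_HALT) → mode=M_NAV action=motors_off

final mode: M_NAV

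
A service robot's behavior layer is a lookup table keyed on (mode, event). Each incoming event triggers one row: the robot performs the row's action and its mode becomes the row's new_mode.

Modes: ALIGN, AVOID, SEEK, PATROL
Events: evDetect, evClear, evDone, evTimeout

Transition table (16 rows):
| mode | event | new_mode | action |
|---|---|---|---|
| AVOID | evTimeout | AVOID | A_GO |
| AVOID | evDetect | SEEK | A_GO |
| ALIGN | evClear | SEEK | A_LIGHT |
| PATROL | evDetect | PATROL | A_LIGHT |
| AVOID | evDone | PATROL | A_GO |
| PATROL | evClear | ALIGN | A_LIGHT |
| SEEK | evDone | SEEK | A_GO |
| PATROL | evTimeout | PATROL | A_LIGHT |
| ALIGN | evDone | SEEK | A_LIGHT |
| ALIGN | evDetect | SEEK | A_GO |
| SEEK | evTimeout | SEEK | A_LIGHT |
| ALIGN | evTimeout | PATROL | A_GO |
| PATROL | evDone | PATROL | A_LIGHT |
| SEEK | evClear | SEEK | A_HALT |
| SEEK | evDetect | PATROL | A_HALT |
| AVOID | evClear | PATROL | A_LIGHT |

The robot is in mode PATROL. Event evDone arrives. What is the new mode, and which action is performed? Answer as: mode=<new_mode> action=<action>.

mode=PATROL action=A_LIGHT

current mode = PATROL; filter table to that mode:
  (PATROL, evDetect) → (PATROL, A_LIGHT)
  (PATROL, evClear) → (ALIGN, A_LIGHT)
  (PATROL, evTimeout) → (PATROL, A_LIGHT)
  (PATROL, evDone) → (PATROL, A_LIGHT)  ← event matches
event = evDone selects (PATROL, A_LIGHT)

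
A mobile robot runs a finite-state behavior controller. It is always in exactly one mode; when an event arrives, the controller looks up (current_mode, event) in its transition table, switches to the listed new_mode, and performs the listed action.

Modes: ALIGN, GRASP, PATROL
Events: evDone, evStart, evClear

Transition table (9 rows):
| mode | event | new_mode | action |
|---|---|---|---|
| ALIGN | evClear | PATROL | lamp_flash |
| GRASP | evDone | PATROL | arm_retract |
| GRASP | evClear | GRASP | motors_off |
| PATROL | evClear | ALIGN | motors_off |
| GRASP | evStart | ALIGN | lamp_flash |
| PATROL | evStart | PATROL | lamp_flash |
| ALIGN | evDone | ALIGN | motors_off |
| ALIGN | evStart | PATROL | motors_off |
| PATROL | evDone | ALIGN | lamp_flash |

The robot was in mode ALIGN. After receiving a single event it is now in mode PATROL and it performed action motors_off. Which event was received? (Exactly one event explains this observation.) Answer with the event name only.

try evDone: (ALIGN, evDone) → (ALIGN, motors_off)
try evStart: (ALIGN, evStart) → (PATROL, motors_off)  ← matches
try evClear: (ALIGN, evClear) → (PATROL, lamp_flash)

evStart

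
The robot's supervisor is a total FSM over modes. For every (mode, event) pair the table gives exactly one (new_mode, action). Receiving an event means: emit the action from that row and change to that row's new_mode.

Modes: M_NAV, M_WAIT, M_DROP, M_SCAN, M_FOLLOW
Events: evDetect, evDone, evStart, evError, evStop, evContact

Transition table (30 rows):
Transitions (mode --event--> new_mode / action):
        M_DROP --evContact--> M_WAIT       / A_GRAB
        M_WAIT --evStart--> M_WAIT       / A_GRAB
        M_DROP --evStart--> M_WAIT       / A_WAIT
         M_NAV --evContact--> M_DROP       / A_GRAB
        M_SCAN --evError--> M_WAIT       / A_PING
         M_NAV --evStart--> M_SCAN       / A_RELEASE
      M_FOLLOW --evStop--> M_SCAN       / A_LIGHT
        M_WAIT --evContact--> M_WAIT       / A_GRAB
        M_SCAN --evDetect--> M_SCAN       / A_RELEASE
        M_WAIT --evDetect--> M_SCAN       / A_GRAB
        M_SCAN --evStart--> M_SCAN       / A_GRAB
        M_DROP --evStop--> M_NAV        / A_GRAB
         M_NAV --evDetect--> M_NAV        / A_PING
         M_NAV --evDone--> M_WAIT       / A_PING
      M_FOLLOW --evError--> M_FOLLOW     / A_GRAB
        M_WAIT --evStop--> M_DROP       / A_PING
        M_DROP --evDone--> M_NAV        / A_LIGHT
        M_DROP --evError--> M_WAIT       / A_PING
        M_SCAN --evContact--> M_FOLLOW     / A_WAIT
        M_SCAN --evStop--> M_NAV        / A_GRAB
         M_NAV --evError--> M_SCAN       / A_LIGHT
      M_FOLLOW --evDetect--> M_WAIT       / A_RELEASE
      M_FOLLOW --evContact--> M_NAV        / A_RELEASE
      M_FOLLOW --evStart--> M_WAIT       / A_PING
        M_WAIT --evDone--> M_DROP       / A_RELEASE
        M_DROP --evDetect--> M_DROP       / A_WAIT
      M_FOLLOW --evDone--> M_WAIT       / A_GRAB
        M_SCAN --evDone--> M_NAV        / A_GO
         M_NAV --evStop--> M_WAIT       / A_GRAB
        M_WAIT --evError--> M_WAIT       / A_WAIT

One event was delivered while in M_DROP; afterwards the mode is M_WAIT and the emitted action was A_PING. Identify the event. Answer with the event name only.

evError

try evDetect: (M_DROP, evDetect) → (M_DROP, A_WAIT)
try evDone: (M_DROP, evDone) → (M_NAV, A_LIGHT)
try evStart: (M_DROP, evStart) → (M_WAIT, A_WAIT)
try evError: (M_DROP, evError) → (M_WAIT, A_PING)  ← matches
try evStop: (M_DROP, evStop) → (M_NAV, A_GRAB)
try evContact: (M_DROP, evContact) → (M_WAIT, A_GRAB)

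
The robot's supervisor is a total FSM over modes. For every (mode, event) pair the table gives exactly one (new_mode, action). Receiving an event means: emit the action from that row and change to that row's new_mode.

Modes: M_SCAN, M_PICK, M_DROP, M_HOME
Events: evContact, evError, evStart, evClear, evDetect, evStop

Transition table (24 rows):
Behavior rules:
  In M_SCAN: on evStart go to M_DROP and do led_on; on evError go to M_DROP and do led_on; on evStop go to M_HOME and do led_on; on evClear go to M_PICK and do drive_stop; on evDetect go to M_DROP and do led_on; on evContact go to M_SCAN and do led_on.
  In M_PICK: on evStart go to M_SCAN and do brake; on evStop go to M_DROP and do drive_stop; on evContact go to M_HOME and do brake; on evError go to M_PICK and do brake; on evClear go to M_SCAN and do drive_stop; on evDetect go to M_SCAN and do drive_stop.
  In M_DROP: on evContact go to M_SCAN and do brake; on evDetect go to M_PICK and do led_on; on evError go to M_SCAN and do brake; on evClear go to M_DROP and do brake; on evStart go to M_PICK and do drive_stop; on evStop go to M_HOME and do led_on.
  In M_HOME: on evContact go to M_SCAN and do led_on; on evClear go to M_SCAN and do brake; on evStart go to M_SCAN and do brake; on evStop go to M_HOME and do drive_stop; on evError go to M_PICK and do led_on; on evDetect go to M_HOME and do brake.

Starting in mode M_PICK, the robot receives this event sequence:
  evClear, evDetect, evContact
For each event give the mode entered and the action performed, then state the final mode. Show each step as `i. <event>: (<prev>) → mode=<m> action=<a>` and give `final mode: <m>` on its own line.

1. evClear: (M_PICK) → mode=M_SCAN action=drive_stop
2. evDetect: (M_SCAN) → mode=M_DROP action=led_on
3. evContact: (M_DROP) → mode=M_SCAN action=brake

final mode: M_SCAN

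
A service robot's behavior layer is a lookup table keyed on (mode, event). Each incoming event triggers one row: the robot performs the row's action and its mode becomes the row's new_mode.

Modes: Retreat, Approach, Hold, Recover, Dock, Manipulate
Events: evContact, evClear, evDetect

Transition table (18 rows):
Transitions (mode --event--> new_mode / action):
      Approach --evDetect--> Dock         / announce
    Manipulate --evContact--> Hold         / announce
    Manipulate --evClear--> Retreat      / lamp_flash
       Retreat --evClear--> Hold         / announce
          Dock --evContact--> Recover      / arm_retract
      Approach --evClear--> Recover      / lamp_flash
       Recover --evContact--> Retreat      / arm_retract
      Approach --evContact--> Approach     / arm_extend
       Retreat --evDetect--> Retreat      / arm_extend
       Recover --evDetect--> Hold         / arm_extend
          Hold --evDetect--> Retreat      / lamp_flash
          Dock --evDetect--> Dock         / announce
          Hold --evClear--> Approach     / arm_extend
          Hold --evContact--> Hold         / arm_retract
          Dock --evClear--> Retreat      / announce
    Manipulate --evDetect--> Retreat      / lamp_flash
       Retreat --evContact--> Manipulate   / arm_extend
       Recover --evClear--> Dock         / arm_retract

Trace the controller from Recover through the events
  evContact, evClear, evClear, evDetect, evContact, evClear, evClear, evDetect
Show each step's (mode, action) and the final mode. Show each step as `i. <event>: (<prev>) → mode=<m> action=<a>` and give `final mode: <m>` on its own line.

final mode: Retreat

1. evContact: (Recover) → mode=Retreat action=arm_retract
2. evClear: (Retreat) → mode=Hold action=announce
3. evClear: (Hold) → mode=Approach action=arm_extend
4. evDetect: (Approach) → mode=Dock action=announce
5. evContact: (Dock) → mode=Recover action=arm_retract
6. evClear: (Recover) → mode=Dock action=arm_retract
7. evClear: (Dock) → mode=Retreat action=announce
8. evDetect: (Retreat) → mode=Retreat action=arm_extend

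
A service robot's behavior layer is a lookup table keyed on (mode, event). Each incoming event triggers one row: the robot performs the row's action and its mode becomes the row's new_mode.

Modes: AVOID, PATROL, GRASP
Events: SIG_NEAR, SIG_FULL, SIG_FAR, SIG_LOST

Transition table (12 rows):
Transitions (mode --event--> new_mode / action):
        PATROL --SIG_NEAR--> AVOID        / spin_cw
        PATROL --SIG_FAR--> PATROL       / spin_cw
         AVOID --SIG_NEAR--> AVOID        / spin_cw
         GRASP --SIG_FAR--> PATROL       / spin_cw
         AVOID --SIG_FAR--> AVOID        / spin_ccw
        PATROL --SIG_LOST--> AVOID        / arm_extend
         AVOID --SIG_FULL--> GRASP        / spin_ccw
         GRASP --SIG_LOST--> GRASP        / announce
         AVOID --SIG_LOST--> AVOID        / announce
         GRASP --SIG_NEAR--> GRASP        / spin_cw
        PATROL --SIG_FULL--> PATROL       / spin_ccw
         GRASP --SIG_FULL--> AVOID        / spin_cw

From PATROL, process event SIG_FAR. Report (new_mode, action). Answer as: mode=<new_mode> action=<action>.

current mode = PATROL; filter table to that mode:
  (PATROL, SIG_NEAR) → (AVOID, spin_cw)
  (PATROL, SIG_FAR) → (PATROL, spin_cw)  ← event matches
  (PATROL, SIG_LOST) → (AVOID, arm_extend)
  (PATROL, SIG_FULL) → (PATROL, spin_ccw)
event = SIG_FAR selects (PATROL, spin_cw)

mode=PATROL action=spin_cw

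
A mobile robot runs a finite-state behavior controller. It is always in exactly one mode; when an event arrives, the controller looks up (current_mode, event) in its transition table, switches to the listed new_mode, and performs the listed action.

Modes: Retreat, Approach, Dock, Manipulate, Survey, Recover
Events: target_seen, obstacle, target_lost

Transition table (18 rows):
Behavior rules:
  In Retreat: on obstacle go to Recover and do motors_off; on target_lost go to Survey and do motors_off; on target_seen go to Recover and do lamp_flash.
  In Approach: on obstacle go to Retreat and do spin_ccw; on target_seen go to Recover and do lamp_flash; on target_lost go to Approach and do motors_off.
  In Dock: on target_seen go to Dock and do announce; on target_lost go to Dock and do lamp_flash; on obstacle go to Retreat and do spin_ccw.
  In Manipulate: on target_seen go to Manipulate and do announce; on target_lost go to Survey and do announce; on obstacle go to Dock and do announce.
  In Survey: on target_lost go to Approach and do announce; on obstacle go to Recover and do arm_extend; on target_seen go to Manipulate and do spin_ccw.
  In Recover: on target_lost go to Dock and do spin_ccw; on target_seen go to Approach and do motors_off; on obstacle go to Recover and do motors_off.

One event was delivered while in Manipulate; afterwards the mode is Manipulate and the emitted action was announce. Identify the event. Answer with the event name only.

try target_seen: (Manipulate, target_seen) → (Manipulate, announce)  ← matches
try obstacle: (Manipulate, obstacle) → (Dock, announce)
try target_lost: (Manipulate, target_lost) → (Survey, announce)

target_seen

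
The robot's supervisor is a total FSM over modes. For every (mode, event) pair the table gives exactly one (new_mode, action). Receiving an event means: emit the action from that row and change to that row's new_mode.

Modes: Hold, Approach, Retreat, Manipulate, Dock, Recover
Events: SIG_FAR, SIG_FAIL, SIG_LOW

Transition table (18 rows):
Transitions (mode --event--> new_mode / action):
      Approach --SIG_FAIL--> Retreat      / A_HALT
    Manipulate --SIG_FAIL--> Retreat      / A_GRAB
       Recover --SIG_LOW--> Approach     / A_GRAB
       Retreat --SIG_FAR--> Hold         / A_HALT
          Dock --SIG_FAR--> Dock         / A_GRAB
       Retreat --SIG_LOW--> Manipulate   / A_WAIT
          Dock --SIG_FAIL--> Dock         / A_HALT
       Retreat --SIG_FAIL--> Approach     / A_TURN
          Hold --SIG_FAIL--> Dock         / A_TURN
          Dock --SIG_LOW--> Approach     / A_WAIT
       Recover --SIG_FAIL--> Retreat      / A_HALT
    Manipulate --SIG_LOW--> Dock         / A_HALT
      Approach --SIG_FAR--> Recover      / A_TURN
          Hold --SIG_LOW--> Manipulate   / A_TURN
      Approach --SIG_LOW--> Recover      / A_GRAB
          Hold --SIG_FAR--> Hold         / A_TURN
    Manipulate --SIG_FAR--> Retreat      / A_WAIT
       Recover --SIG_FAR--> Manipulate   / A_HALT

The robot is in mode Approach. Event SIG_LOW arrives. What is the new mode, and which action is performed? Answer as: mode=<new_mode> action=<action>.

mode=Recover action=A_GRAB

current mode = Approach; filter table to that mode:
  (Approach, SIG_FAIL) → (Retreat, A_HALT)
  (Approach, SIG_FAR) → (Recover, A_TURN)
  (Approach, SIG_LOW) → (Recover, A_GRAB)  ← event matches
event = SIG_LOW selects (Recover, A_GRAB)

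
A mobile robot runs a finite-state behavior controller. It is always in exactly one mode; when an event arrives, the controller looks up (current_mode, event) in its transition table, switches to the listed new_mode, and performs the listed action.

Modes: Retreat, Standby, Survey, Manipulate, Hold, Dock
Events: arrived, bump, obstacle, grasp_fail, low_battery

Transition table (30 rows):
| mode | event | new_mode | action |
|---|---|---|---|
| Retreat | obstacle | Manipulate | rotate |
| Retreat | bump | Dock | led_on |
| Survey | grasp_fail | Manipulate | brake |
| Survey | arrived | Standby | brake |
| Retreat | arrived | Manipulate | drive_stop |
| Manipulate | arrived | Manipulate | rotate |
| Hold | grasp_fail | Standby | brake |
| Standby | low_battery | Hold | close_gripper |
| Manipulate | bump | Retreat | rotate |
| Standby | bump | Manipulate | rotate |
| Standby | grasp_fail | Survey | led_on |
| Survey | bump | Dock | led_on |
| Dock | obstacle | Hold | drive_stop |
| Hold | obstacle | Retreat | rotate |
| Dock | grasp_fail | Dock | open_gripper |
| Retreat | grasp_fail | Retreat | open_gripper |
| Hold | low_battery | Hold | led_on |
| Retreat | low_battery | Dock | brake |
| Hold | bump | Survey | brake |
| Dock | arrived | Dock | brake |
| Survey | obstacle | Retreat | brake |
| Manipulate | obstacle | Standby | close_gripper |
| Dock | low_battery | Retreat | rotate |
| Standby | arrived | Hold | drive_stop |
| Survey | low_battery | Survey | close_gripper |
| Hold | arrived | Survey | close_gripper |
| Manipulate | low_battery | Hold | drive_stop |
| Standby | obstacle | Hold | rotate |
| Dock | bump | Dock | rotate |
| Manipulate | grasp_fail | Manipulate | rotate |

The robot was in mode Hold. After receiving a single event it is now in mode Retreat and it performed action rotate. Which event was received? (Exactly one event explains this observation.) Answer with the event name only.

obstacle

try arrived: (Hold, arrived) → (Survey, close_gripper)
try bump: (Hold, bump) → (Survey, brake)
try obstacle: (Hold, obstacle) → (Retreat, rotate)  ← matches
try grasp_fail: (Hold, grasp_fail) → (Standby, brake)
try low_battery: (Hold, low_battery) → (Hold, led_on)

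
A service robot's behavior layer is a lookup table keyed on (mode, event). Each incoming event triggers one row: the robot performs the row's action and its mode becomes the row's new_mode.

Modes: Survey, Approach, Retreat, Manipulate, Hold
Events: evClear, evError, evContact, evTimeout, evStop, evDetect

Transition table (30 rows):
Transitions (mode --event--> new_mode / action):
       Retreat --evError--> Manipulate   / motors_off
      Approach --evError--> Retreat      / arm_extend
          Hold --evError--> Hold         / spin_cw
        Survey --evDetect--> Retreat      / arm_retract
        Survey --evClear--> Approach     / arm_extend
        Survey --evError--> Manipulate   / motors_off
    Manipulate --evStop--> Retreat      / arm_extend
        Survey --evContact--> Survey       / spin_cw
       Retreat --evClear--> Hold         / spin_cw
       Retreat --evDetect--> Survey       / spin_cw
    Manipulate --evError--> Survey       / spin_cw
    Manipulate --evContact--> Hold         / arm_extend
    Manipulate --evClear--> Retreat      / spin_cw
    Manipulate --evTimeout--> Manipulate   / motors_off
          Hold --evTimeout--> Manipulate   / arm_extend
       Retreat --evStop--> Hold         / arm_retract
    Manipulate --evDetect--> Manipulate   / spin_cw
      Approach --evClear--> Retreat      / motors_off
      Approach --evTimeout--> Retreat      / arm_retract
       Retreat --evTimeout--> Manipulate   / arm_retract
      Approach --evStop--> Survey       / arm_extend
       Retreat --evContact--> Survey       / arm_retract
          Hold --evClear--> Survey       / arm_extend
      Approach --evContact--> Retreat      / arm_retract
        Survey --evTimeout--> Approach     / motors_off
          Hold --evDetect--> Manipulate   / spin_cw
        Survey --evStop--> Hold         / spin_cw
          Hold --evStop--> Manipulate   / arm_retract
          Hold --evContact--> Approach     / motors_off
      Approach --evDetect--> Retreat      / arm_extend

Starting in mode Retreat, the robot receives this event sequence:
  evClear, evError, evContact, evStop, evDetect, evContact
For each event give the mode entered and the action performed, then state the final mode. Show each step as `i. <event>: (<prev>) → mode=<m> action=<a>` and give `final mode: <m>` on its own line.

1. evClear: (Retreat) → mode=Hold action=spin_cw
2. evError: (Hold) → mode=Hold action=spin_cw
3. evContact: (Hold) → mode=Approach action=motors_off
4. evStop: (Approach) → mode=Survey action=arm_extend
5. evDetect: (Survey) → mode=Retreat action=arm_retract
6. evContact: (Retreat) → mode=Survey action=arm_retract

final mode: Survey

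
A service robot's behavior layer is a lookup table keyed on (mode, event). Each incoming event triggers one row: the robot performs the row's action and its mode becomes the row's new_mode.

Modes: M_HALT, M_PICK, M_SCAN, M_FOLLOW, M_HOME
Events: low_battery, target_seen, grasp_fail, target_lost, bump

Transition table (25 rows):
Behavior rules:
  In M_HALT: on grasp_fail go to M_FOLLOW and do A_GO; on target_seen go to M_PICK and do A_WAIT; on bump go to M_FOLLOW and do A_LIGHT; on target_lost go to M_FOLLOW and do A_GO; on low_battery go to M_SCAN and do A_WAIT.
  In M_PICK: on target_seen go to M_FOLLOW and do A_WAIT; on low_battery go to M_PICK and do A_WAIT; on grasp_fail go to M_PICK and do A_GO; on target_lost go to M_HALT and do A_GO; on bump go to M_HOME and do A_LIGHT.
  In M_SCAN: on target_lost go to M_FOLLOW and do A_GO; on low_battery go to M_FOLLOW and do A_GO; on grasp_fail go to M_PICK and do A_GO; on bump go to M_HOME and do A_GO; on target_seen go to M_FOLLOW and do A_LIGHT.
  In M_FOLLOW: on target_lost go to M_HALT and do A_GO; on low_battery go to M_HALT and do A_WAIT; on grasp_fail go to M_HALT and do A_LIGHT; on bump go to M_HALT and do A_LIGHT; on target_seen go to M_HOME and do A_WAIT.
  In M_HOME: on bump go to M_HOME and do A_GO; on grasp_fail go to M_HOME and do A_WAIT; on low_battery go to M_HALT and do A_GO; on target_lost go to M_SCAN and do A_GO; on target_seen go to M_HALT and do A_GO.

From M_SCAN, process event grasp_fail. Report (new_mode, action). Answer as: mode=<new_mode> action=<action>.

current mode = M_SCAN; filter table to that mode:
  (M_SCAN, target_lost) → (M_FOLLOW, A_GO)
  (M_SCAN, low_battery) → (M_FOLLOW, A_GO)
  (M_SCAN, grasp_fail) → (M_PICK, A_GO)  ← event matches
  (M_SCAN, bump) → (M_HOME, A_GO)
  (M_SCAN, target_seen) → (M_FOLLOW, A_LIGHT)
event = grasp_fail selects (M_PICK, A_GO)

mode=M_PICK action=A_GO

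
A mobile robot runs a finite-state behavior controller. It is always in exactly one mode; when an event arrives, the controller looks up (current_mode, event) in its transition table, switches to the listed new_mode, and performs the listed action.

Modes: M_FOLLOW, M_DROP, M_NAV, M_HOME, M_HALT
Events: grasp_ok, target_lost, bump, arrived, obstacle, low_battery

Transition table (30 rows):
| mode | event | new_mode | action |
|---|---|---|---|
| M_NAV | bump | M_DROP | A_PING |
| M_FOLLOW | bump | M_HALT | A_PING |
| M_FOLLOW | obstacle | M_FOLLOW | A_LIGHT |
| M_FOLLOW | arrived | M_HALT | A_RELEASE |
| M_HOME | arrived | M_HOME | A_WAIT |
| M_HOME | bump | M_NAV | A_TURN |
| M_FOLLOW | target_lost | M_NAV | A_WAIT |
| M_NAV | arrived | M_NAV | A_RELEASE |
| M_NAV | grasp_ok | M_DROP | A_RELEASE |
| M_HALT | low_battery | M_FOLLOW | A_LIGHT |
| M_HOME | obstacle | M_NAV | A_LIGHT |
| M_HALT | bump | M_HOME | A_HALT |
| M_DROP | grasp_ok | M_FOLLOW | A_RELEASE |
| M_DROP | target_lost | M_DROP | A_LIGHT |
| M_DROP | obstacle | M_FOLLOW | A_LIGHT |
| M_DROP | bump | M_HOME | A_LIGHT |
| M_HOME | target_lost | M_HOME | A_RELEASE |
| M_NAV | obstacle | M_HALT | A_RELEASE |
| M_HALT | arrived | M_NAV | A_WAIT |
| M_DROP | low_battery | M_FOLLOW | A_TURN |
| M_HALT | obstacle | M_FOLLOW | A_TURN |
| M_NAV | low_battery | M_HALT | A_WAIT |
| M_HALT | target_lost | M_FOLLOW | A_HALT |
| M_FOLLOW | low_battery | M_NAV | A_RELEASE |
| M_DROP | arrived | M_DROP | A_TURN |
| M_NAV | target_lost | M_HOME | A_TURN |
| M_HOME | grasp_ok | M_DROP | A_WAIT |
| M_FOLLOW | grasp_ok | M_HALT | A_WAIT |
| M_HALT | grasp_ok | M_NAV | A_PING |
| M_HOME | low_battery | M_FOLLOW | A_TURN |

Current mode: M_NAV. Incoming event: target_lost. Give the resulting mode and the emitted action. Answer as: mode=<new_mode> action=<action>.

current mode = M_NAV; filter table to that mode:
  (M_NAV, bump) → (M_DROP, A_PING)
  (M_NAV, arrived) → (M_NAV, A_RELEASE)
  (M_NAV, grasp_ok) → (M_DROP, A_RELEASE)
  (M_NAV, obstacle) → (M_HALT, A_RELEASE)
  (M_NAV, low_battery) → (M_HALT, A_WAIT)
  (M_NAV, target_lost) → (M_HOME, A_TURN)  ← event matches
event = target_lost selects (M_HOME, A_TURN)

mode=M_HOME action=A_TURN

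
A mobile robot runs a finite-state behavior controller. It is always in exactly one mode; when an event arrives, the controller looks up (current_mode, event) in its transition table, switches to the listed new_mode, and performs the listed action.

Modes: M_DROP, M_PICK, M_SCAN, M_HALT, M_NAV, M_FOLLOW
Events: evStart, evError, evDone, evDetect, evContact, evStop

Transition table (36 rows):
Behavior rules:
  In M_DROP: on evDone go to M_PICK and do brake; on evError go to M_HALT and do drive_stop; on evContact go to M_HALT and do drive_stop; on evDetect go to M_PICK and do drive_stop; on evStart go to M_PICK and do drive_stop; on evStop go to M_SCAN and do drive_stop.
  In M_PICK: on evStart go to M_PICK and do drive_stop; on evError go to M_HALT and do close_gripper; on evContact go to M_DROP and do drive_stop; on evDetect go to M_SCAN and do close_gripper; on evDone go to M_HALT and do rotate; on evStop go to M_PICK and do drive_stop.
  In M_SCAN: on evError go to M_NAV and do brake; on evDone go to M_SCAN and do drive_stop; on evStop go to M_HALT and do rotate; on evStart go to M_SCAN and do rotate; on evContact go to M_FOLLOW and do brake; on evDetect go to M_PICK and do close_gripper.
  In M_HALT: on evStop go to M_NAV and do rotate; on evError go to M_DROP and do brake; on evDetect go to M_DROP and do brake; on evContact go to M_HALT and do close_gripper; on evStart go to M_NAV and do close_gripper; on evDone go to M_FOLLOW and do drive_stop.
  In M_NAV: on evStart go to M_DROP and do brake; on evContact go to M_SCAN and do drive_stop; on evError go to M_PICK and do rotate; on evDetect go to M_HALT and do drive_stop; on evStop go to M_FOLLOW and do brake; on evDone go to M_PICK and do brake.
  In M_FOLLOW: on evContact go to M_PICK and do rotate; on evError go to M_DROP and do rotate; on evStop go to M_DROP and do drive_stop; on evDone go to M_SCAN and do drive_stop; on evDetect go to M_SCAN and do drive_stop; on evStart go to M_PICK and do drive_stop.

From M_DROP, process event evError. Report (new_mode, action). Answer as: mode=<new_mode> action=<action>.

mode=M_HALT action=drive_stop

current mode = M_DROP; filter table to that mode:
  (M_DROP, evDone) → (M_PICK, brake)
  (M_DROP, evError) → (M_HALT, drive_stop)  ← event matches
  (M_DROP, evContact) → (M_HALT, drive_stop)
  (M_DROP, evDetect) → (M_PICK, drive_stop)
  (M_DROP, evStart) → (M_PICK, drive_stop)
  (M_DROP, evStop) → (M_SCAN, drive_stop)
event = evError selects (M_HALT, drive_stop)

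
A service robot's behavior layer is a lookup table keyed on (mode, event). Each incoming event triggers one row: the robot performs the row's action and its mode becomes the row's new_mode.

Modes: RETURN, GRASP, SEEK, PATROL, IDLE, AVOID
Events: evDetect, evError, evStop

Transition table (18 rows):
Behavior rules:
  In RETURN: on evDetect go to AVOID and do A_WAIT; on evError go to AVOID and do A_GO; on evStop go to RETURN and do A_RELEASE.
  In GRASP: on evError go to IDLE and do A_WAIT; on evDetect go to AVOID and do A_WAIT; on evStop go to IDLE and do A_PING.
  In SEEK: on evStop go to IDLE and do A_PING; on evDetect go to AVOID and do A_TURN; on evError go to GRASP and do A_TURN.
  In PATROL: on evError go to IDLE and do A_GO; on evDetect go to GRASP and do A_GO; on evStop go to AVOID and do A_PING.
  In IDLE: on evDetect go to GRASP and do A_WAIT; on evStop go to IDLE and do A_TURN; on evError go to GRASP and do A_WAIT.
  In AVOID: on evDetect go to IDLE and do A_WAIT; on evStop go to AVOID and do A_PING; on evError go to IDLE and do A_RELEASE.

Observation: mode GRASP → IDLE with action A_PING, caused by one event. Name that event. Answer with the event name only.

try evDetect: (GRASP, evDetect) → (AVOID, A_WAIT)
try evError: (GRASP, evError) → (IDLE, A_WAIT)
try evStop: (GRASP, evStop) → (IDLE, A_PING)  ← matches

evStop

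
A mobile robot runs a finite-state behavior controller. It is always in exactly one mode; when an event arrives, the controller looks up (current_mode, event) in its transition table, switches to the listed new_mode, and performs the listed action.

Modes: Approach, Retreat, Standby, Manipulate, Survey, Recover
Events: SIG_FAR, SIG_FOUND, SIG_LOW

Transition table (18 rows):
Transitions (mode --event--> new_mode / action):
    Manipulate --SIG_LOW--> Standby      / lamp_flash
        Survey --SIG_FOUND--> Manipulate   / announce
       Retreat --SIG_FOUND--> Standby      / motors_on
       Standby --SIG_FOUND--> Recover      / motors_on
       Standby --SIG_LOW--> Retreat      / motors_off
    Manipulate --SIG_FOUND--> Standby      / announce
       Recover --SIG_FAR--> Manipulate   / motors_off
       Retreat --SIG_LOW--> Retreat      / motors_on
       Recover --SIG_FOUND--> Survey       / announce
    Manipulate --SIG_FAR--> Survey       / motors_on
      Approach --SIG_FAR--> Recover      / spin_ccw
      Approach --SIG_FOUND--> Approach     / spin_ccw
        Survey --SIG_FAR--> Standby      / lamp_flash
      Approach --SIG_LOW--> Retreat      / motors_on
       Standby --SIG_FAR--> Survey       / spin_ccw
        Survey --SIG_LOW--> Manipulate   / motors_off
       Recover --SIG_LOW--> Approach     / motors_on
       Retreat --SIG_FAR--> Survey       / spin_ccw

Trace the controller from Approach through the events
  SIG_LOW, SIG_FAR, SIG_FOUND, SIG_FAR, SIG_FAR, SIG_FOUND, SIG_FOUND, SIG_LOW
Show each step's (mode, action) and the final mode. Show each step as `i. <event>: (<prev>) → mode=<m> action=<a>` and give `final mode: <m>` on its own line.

final mode: Manipulate

1. SIG_LOW: (Approach) → mode=Retreat action=motors_on
2. SIG_FAR: (Retreat) → mode=Survey action=spin_ccw
3. SIG_FOUND: (Survey) → mode=Manipulate action=announce
4. SIG_FAR: (Manipulate) → mode=Survey action=motors_on
5. SIG_FAR: (Survey) → mode=Standby action=lamp_flash
6. SIG_FOUND: (Standby) → mode=Recover action=motors_on
7. SIG_FOUND: (Recover) → mode=Survey action=announce
8. SIG_LOW: (Survey) → mode=Manipulate action=motors_off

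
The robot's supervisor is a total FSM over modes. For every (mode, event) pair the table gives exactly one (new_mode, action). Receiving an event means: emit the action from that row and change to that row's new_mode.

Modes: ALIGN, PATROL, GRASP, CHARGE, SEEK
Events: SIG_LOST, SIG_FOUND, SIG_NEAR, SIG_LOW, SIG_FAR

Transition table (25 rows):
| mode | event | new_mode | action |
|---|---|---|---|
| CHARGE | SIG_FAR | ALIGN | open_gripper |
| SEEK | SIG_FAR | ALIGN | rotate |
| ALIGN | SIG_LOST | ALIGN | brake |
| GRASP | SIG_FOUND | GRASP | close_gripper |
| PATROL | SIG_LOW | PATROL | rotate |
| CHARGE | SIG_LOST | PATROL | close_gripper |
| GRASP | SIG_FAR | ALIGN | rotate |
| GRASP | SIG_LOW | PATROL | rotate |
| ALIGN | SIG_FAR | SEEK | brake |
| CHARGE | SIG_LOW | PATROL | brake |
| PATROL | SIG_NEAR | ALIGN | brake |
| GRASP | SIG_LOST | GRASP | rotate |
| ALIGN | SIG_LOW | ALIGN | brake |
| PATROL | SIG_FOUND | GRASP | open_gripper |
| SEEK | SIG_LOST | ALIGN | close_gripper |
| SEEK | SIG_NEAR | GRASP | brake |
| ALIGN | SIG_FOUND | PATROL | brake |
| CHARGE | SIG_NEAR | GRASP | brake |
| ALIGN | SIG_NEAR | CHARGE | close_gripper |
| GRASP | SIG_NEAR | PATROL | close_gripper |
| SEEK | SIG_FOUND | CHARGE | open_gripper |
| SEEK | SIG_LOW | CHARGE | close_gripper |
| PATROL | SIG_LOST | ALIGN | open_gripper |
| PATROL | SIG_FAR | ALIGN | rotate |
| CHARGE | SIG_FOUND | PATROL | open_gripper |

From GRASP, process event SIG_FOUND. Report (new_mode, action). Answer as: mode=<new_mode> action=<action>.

current mode = GRASP; filter table to that mode:
  (GRASP, SIG_FOUND) → (GRASP, close_gripper)  ← event matches
  (GRASP, SIG_FAR) → (ALIGN, rotate)
  (GRASP, SIG_LOW) → (PATROL, rotate)
  (GRASP, SIG_LOST) → (GRASP, rotate)
  (GRASP, SIG_NEAR) → (PATROL, close_gripper)
event = SIG_FOUND selects (GRASP, close_gripper)

mode=GRASP action=close_gripper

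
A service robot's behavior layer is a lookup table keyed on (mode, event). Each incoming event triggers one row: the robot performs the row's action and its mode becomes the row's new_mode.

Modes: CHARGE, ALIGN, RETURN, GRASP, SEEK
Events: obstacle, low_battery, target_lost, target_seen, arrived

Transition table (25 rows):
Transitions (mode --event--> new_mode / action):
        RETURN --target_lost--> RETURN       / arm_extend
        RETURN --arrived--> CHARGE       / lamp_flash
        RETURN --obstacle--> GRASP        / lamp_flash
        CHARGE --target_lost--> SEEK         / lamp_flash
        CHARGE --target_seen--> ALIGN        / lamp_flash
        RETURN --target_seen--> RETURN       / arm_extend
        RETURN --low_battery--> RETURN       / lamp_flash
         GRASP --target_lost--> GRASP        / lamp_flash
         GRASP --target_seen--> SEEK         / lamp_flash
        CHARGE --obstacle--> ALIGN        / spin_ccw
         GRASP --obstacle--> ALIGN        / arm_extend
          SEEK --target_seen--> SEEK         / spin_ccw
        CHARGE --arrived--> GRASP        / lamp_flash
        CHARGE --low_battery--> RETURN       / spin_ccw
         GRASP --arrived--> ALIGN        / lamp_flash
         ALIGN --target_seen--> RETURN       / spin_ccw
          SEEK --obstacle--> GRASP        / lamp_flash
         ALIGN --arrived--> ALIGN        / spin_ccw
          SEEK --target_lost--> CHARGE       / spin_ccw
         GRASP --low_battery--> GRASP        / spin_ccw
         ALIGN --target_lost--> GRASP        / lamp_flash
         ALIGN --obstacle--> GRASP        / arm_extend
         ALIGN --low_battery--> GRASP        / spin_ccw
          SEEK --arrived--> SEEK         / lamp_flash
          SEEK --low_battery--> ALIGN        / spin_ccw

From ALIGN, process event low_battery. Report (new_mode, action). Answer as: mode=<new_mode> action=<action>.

current mode = ALIGN; filter table to that mode:
  (ALIGN, target_seen) → (RETURN, spin_ccw)
  (ALIGN, arrived) → (ALIGN, spin_ccw)
  (ALIGN, target_lost) → (GRASP, lamp_flash)
  (ALIGN, obstacle) → (GRASP, arm_extend)
  (ALIGN, low_battery) → (GRASP, spin_ccw)  ← event matches
event = low_battery selects (GRASP, spin_ccw)

mode=GRASP action=spin_ccw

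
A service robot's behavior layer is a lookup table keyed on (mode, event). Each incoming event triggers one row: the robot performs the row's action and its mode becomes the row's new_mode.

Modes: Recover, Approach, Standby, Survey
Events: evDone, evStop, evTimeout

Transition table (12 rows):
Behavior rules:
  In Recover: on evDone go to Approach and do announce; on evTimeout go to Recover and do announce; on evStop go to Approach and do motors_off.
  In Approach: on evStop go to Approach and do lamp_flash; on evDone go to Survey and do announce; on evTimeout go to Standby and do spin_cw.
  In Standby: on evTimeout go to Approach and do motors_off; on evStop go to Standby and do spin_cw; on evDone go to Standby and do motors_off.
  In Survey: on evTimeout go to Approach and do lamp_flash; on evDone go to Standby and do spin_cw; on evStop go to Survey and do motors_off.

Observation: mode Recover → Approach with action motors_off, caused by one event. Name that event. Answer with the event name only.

evStop

try evDone: (Recover, evDone) → (Approach, announce)
try evStop: (Recover, evStop) → (Approach, motors_off)  ← matches
try evTimeout: (Recover, evTimeout) → (Recover, announce)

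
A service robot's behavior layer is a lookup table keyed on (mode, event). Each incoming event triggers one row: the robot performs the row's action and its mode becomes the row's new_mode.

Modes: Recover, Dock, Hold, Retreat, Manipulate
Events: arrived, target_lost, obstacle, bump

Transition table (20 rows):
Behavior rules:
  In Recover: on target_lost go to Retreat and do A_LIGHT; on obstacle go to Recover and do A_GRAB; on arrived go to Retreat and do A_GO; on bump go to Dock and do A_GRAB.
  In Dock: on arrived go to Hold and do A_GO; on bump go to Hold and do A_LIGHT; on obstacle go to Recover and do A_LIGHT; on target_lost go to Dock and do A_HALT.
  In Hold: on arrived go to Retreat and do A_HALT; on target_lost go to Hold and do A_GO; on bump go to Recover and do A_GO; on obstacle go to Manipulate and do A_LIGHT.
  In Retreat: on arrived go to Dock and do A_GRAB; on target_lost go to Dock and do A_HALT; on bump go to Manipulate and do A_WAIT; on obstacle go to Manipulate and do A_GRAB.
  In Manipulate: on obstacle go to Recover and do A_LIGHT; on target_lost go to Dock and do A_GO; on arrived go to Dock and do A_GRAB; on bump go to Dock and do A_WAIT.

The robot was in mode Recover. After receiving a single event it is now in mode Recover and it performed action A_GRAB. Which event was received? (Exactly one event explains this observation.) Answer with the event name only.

obstacle

try arrived: (Recover, arrived) → (Retreat, A_GO)
try target_lost: (Recover, target_lost) → (Retreat, A_LIGHT)
try obstacle: (Recover, obstacle) → (Recover, A_GRAB)  ← matches
try bump: (Recover, bump) → (Dock, A_GRAB)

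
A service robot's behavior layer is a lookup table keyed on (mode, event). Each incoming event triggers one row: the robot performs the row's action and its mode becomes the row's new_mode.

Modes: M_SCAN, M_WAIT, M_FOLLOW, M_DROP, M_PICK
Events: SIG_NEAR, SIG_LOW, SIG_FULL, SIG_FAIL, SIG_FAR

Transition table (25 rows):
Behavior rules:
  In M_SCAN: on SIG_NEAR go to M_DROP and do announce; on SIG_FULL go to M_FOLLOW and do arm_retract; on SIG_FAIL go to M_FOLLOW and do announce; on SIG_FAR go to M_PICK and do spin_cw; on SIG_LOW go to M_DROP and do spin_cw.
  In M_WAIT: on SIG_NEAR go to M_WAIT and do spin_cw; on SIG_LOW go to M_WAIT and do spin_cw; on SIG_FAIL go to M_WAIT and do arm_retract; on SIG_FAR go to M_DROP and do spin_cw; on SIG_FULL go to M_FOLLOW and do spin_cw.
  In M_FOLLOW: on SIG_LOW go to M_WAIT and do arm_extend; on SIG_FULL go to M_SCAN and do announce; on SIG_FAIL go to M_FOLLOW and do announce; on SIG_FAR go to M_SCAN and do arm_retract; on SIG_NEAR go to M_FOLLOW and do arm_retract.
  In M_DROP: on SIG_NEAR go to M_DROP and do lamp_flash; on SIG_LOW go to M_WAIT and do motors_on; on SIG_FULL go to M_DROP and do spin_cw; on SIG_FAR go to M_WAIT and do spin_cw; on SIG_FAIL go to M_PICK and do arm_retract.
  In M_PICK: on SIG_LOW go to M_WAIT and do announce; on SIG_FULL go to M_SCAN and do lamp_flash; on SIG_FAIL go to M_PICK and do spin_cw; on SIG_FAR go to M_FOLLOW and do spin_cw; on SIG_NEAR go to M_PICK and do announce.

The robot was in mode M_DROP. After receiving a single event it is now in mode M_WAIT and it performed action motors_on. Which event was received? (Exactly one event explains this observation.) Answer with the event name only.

SIG_LOW

try SIG_NEAR: (M_DROP, SIG_NEAR) → (M_DROP, lamp_flash)
try SIG_LOW: (M_DROP, SIG_LOW) → (M_WAIT, motors_on)  ← matches
try SIG_FULL: (M_DROP, SIG_FULL) → (M_DROP, spin_cw)
try SIG_FAIL: (M_DROP, SIG_FAIL) → (M_PICK, arm_retract)
try SIG_FAR: (M_DROP, SIG_FAR) → (M_WAIT, spin_cw)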